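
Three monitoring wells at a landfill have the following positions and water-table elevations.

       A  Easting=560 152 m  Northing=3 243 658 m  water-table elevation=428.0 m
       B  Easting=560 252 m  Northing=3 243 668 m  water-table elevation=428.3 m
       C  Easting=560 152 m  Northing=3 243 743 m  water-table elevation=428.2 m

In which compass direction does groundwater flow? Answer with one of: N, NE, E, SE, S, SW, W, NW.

Three-point gradient (reference A): Δ to B = (100, 10, +0.3), Δ to C = (0, 85, +0.2).
∂h/∂x = +0.002765, ∂h/∂y = +0.002353 (det = 8500).
Flow = −∇h = (-0.002765 east, -0.002353 north), which points southwest.

SW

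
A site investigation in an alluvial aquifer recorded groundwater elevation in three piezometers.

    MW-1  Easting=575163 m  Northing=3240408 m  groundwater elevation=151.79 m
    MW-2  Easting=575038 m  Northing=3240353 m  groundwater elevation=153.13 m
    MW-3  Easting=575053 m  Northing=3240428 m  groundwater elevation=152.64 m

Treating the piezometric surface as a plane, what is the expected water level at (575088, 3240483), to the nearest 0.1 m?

152.1 m

Differences from MW-1: to MW-2 (Δx, Δy, Δh) = (-125, -55, +1.34); to MW-3 = (-110, 20, +0.85).
Determinant of the coordinate differences = (-125)·20 − (-110)·(-55) = -8550.
∂h/∂x = [(+1.34)·20 − (+0.85)·(-55)] / -8550 = -0.008602
∂h/∂y = [(-125)·(+0.85) − (-110)·(+1.34)] / -8550 = -0.004813
h(575088, 3240483) = 151.79 + (-0.008602)·(-75) + (-0.004813)·(75) = 151.79 +0.645 -0.361 = 152.074 m.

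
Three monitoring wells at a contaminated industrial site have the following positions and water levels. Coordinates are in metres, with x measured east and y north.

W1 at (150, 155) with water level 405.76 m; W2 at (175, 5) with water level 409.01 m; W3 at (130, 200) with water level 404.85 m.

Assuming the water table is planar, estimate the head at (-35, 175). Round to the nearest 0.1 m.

Differences from W1: to W2 (Δx, Δy, Δh) = (25, -150, +3.25); to W3 = (-20, 45, -0.91).
Determinant of the coordinate differences = 25·45 − (-20)·(-150) = -1875.
∂h/∂x = [(+3.25)·45 − (-0.91)·(-150)] / -1875 = -0.005200
∂h/∂y = [25·(-0.91) − (-20)·(+3.25)] / -1875 = -0.02253
h(-35, 175) = 405.76 + (-0.005200)·(-185) + (-0.02253)·(20) = 405.76 +0.962 -0.451 = 406.271 m.

406.3 m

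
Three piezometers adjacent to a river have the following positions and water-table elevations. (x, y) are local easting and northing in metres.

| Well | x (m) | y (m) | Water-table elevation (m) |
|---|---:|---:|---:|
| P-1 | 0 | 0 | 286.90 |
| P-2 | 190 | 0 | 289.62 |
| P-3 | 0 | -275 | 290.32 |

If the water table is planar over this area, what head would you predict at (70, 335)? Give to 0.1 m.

283.7 m

∂h/∂x = (289.62 − 286.90) / (190 − 0) = +0.01432
∂h/∂y = (290.32 − 286.90) / (-275 − 0) = -0.01244
h(70, 335) = 286.90 + (+0.01432)·(70) + (-0.01244)·(335) = 286.90 +1.002 -4.166 = 283.736 m.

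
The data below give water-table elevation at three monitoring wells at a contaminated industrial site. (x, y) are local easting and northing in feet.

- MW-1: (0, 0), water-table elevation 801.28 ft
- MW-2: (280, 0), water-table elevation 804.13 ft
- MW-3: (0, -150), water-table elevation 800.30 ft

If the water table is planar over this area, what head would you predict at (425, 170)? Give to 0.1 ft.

806.7 ft

∂h/∂x = (804.13 − 801.28) / (280 − 0) = +0.01018
∂h/∂y = (800.30 − 801.28) / (-150 − 0) = +0.006533
h(425, 170) = 801.28 + (+0.01018)·(425) + (+0.006533)·(170) = 801.28 +4.326 +1.111 = 806.717 ft.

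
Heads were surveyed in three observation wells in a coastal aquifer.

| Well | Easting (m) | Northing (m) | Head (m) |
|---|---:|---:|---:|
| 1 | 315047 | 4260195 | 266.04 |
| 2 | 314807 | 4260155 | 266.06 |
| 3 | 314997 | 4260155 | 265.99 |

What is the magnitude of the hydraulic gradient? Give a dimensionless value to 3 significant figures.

Taking 1 as reference: 2−1 = (-240, -40, +0.02); 3−1 = (-50, -40, -0.05).
Determinant of the coordinate differences = (-240)·(-40) − (-50)·(-40) = 7600.
∂h/∂x = [(+0.02)·(-40) − (-0.05)·(-40)] / 7600 = -0.0003684
∂h/∂y = [(-240)·(-0.05) − (-50)·(+0.02)] / 7600 = +0.001711
|∇h| = √(-0.0003684² + 0.001711²) = 0.00175

0.00175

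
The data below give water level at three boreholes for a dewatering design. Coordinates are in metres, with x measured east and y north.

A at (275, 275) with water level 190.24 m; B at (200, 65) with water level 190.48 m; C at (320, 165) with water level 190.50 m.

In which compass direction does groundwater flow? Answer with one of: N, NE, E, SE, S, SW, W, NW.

NW

With h = a·x + b·y + c and A as origin, the differences give:
  (-75)·a + (-210)·b = +0.24
  45·a + (-110)·b = +0.26
Eliminate b (×(-110) and ×(-210), subtract): 17700·a = 28.200 → a = ∂h/∂x = +0.001593
Back-substitute: b = ∂h/∂y = -0.001712.
Flow = −∇h = (-0.001593 east, +0.001712 north), which points northwest.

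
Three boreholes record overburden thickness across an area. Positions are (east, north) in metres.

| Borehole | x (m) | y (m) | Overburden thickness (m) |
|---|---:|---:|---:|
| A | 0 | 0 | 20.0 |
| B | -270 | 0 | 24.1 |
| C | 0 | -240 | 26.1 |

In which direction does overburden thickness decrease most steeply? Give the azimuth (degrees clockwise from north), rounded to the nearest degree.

∂d/∂x = (24.1 − 20.0) / (-270 − 0) = -0.01519
∂d/∂y = (26.1 − 20.0) / (-240 − 0) = -0.02542
Steepest decrease is along −∇f: components (+0.01519 E, +0.02542 N).
Azimuth = atan2(+0.01519, +0.02542) = 30.9° ≈ 031°.

031°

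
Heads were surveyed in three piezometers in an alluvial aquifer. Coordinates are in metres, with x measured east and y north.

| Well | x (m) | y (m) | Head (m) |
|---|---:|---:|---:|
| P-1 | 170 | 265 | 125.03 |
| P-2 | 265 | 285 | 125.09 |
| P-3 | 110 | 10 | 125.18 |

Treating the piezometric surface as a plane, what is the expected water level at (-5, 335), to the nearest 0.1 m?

Taking P-1 as reference: P-2−P-1 = (95, 20, +0.06); P-3−P-1 = (-60, -255, +0.15).
Determinant of the coordinate differences = 95·(-255) − (-60)·20 = -23025.
∂h/∂x = [(+0.06)·(-255) − (+0.15)·20] / -23025 = +0.0007948
∂h/∂y = [95·(+0.15) − (-60)·(+0.06)] / -23025 = -0.0007752
h(-5, 335) = 125.03 + (+0.0007948)·(-175) + (-0.0007752)·(70) = 125.03 -0.139 -0.054 = 124.837 m.

124.8 m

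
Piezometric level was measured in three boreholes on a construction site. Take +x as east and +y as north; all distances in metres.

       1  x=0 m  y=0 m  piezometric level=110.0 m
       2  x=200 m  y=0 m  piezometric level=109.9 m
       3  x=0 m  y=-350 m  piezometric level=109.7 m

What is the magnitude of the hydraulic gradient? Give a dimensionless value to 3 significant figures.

0.000992

∂h/∂x = (109.9 − 110.0) / (200 − 0) = -0.0005000
∂h/∂y = (109.7 − 110.0) / (-350 − 0) = +0.0008571
|∇h| = √(-0.0005000² + 0.0008571²) = 0.0009923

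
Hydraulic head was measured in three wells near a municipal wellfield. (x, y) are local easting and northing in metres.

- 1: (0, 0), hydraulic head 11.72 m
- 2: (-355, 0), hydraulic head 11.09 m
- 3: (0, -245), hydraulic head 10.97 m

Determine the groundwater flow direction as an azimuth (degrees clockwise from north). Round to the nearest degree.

210°

∂h/∂x = (11.09 − 11.72) / (-355 − 0) = +0.001775
∂h/∂y = (10.97 − 11.72) / (-245 − 0) = +0.003061
Flow direction (−∇h) has components (-0.001775 E, -0.003061 N).
Azimuth = atan2(E, N) = atan2(-0.001775, -0.003061) = 210.1° ≈ 210°.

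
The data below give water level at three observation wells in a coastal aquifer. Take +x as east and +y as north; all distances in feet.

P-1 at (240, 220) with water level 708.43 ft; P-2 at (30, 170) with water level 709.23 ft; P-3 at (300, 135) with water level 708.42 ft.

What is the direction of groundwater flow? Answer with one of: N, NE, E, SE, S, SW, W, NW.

NE

Differences from P-1: to P-2 (Δx, Δy, Δh) = (-210, -50, +0.80); to P-3 = (60, -85, -0.01).
Solve a·Δx + b·Δy = Δh: det = (-210)·(-85) − 60·(-50) = 20850.
∂h/∂x = [(+0.80)·(-85) − (-0.01)·(-50)] / 20850 = -0.003285
∂h/∂y = [(-210)·(-0.01) − 60·(+0.80)] / 20850 = -0.002201
Flow = −∇h = (+0.003285 east, +0.002201 north), which points northeast.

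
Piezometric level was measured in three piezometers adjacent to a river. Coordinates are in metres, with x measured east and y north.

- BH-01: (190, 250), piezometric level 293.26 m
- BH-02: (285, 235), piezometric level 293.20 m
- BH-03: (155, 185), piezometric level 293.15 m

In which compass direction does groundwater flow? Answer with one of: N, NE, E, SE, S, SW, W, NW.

S

With h = a·x + b·y + c and BH-01 as origin, the differences give:
  95·a + (-15)·b = -0.06
  (-35)·a + (-65)·b = -0.11
Eliminate b (×(-65) and ×(-15), subtract): -6700·a = 2.250 → a = ∂h/∂x = -0.0003358
Back-substitute: b = ∂h/∂y = +0.001873.
Flow = −∇h = (+0.0003358 east, -0.001873 north), which points south.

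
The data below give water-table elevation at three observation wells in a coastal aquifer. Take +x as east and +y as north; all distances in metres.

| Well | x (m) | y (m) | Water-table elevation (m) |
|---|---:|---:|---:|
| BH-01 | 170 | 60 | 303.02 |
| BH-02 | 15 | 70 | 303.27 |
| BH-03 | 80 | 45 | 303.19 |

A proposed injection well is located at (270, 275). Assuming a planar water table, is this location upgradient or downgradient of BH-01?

downgradient

Three-point gradient (reference BH-01): Δ to BH-02 = (-155, 10, +0.25), Δ to BH-03 = (-90, -15, +0.17).
∂h/∂x = -0.001690, ∂h/∂y = -0.001194 (det = 3225).
Head at (270, 275) = 303.02 + (-0.001690)·(100) + (-0.001194)·(215) = 302.59 m.
That is lower than the 303.02 m at BH-01, so the point is downgradient.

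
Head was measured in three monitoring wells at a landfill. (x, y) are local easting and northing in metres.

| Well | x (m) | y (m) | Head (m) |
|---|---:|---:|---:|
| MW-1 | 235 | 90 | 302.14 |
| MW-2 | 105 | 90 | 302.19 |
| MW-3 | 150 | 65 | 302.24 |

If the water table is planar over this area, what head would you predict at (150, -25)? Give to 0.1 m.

Three-point gradient (reference MW-1): Δ to MW-2 = (-130, 0, +0.05), Δ to MW-3 = (-85, -25, +0.10).
∂h/∂x = -0.0003846, ∂h/∂y = -0.002692 (det = 3250).
h(150, -25) = 302.14 + (-0.0003846)·(-85) + (-0.002692)·(-115) = 302.14 +0.033 +0.310 = 302.482 m.

302.5 m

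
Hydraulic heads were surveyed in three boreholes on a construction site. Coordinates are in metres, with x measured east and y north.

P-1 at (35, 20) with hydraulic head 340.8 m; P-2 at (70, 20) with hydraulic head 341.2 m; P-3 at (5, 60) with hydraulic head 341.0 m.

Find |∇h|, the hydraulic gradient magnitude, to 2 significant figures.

Taking P-1 as reference: P-2−P-1 = (35, 0, +0.4); P-3−P-1 = (-30, 40, +0.2).
Determinant of the coordinate differences = 35·40 − (-30)·0 = 1400.
∂h/∂x = [(+0.4)·40 − (+0.2)·0] / 1400 = +0.01143
∂h/∂y = [35·(+0.2) − (-30)·(+0.4)] / 1400 = +0.01357
|∇h| = √(0.01143² + 0.01357²) = 0.01774

0.018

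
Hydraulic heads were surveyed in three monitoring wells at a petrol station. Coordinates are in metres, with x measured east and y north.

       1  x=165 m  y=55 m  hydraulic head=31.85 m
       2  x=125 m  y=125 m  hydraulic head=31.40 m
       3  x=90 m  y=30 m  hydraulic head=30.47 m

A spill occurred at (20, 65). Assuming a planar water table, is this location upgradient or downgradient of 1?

downgradient

Differences from 1: to 2 (Δx, Δy, Δh) = (-40, 70, -0.45); to 3 = (-75, -25, -1.38).
Determinant of the coordinate differences = (-40)·(-25) − (-75)·70 = 6250.
∂h/∂x = [(-0.45)·(-25) − (-1.38)·70] / 6250 = +0.01726
∂h/∂y = [(-40)·(-1.38) − (-75)·(-0.45)] / 6250 = +0.003432
Head at (20, 65) = 31.85 + (+0.01726)·(-145) + (+0.003432)·(10) = 29.38 m.
That is lower than the 31.85 m at 1, so the point is downgradient.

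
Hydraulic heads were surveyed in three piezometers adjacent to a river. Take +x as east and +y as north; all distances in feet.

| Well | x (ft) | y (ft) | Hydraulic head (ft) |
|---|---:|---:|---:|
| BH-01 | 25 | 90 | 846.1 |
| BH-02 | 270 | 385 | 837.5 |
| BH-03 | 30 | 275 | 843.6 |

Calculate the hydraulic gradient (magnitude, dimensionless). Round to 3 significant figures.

0.0234

Taking BH-01 as reference: BH-02−BH-01 = (245, 295, -8.6); BH-03−BH-01 = (5, 185, -2.5).
Solve a·Δx + b·Δy = Δh: det = 245·185 − 5·295 = 43850.
∂h/∂x = [(-8.6)·185 − (-2.5)·295] / 43850 = -0.01946
∂h/∂y = [245·(-2.5) − 5·(-8.6)] / 43850 = -0.01299
|∇h| = √(-0.01946² + -0.01299²) = 0.0234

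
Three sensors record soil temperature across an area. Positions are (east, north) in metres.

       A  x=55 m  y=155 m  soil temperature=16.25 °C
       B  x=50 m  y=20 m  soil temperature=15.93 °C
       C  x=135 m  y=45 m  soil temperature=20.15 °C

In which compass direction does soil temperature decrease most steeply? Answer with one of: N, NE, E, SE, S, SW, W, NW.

W

Three-point gradient (reference A): Δ to B = (-5, -135, -0.32), Δ to C = (80, -110, +3.90).
∂T/∂x = +0.04949, ∂T/∂y = +0.0005374 (det = 11350).
Steepest decrease is along −∇f = (-0.04949 E, -0.0005374 N) → west.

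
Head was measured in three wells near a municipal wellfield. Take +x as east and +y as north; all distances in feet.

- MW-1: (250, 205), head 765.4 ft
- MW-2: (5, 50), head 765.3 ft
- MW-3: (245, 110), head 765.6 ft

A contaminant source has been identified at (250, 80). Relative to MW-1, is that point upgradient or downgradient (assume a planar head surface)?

upgradient

With h = a·x + b·y + c and MW-1 as origin, the differences give:
  (-245)·a + (-155)·b = -0.1
  (-5)·a + (-95)·b = +0.2
Eliminate b (×(-95) and ×(-155), subtract): 22500·a = 40.50 → a = ∂h/∂x = +0.001800
Back-substitute: b = ∂h/∂y = -0.002200.
Head at (250, 80) = 765.4 + (+0.001800)·(0) + (-0.002200)·(-125) = 765.68 ft.
That is higher than the 765.4 ft at MW-1, so the point is upgradient.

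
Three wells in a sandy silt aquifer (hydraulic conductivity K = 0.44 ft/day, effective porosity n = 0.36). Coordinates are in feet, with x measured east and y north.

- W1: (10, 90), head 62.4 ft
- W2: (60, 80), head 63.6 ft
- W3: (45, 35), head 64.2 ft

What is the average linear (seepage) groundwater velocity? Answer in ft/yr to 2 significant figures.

13 ft/yr

With h = a·x + b·y + c and W1 as origin, the differences give:
  50·a + (-10)·b = +1.2
  35·a + (-55)·b = +1.8
Eliminate b (×(-55) and ×(-10), subtract): -2400·a = -48.00 → a = ∂h/∂x = +0.02000
Back-substitute: b = ∂h/∂y = -0.02000.
|∇h| = √(0.02000² + -0.02000²) = 0.02828
Seepage velocity v = K·i/n = 0.44 × 0.02828 / 0.36 = 0.03456 ft/day = 12.62 ft/yr.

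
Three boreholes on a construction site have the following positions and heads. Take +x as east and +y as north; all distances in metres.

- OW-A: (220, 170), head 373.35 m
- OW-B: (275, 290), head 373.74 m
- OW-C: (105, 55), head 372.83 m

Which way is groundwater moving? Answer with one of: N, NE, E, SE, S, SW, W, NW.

SW

With h = a·x + b·y + c and OW-A as origin, the differences give:
  55·a + 120·b = +0.39
  (-115)·a + (-115)·b = -0.52
Eliminate b (×(-115) and ×120, subtract): 7475·a = 17.550 → a = ∂h/∂x = +0.002348
Back-substitute: b = ∂h/∂y = +0.002174.
Flow = −∇h = (-0.002348 east, -0.002174 north), which points southwest.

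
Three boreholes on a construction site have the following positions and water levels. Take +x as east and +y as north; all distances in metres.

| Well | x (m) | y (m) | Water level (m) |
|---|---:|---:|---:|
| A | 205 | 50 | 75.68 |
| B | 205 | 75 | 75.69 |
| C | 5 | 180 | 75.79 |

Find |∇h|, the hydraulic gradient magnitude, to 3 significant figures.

With h = a·x + b·y + c and A as origin, the differences give:
  0·a + 25·b = +0.01
  (-200)·a + 130·b = +0.11
Eliminate b (×130 and ×25, subtract): 5000·a = -1.450 → a = ∂h/∂x = -0.0002900
Back-substitute: b = ∂h/∂y = +0.0004000.
|∇h| = √(-0.0002900² + 0.0004000²) = 0.0004941

0.000494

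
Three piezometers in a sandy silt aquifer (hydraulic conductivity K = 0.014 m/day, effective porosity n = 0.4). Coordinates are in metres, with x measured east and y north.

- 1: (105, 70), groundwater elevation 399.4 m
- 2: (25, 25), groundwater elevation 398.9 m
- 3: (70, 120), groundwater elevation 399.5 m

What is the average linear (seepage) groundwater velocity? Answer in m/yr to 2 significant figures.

0.075 m/yr

With h = a·x + b·y + c and 1 as origin, the differences give:
  (-80)·a + (-45)·b = -0.5
  (-35)·a + 50·b = +0.1
Eliminate b (×50 and ×(-45), subtract): -5575·a = -20.50 → a = ∂h/∂x = +0.003677
Back-substitute: b = ∂h/∂y = +0.004574.
|∇h| = √(0.003677² + 0.004574²) = 0.005869
Seepage velocity v = K·i/n = 0.014 × 0.005869 / 0.4 = 0.0002054 m/day = 0.07502 m/yr.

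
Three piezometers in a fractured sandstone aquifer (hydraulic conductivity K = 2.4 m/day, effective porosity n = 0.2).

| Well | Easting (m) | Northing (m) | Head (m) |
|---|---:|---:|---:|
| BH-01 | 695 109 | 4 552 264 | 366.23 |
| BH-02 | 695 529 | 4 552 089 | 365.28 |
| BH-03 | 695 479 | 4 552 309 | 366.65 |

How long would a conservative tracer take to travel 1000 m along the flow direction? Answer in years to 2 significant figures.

36 years

Three-point gradient (reference BH-01): Δ to BH-02 = (420, -175, -0.95), Δ to BH-03 = (370, 45, +0.42).
∂h/∂x = +0.0003676, ∂h/∂y = +0.006311 (det = 83650).
|∇h| = √(0.0003676² + 0.006311²) = 0.006322
Seepage velocity v = K·i/n = 2.4 × 0.006322 / 0.2 = 0.07586 m/day.
t = 1000 / 0.07586 = 1.318e+04 days = 36.1 years.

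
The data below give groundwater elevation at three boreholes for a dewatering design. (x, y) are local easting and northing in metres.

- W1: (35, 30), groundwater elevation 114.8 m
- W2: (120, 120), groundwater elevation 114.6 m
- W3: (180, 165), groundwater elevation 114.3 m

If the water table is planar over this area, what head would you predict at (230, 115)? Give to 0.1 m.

With h = a·x + b·y + c and W1 as origin, the differences give:
  85·a + 90·b = -0.2
  145·a + 135·b = -0.5
Eliminate b (×135 and ×90, subtract): -1575·a = 18.00 → a = ∂h/∂x = -0.01143
Back-substitute: b = ∂h/∂y = +0.008571.
h(230, 115) = 114.8 + (-0.01143)·(195) + (+0.008571)·(85) = 114.8 -2.229 +0.729 = 113.300 m.

113.3 m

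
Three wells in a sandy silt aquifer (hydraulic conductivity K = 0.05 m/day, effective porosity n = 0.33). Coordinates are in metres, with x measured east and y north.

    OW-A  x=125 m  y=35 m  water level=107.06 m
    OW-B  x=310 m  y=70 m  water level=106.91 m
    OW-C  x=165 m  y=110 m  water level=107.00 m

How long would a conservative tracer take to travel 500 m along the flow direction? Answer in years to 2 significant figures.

11000 years

Taking OW-A as reference: OW-B−OW-A = (185, 35, -0.15); OW-C−OW-A = (40, 75, -0.06).
Solve a·Δx + b·Δy = Δh: det = 185·75 − 40·35 = 12475.
∂h/∂x = [(-0.15)·75 − (-0.06)·35] / 12475 = -0.0007335
∂h/∂y = [185·(-0.06) − 40·(-0.15)] / 12475 = -0.0004088
|∇h| = √(-0.0007335² + -0.0004088²) = 0.0008397
Seepage velocity v = K·i/n = 0.05 × 0.0008397 / 0.33 = 0.0001272 m/day.
t = 500 / 0.0001272 = 3.931e+06 days = 1.08e+04 years.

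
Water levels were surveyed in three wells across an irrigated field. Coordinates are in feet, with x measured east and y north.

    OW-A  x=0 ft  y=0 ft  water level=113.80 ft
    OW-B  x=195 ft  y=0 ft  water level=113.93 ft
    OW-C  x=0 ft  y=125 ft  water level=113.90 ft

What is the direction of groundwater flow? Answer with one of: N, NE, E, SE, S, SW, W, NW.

SW

∂h/∂x = (113.93 − 113.80) / (195 − 0) = +0.0006667
∂h/∂y = (113.90 − 113.80) / (125 − 0) = +0.0008000
Flow = −∇h = (-0.0006667 east, -0.0008000 north), which points southwest.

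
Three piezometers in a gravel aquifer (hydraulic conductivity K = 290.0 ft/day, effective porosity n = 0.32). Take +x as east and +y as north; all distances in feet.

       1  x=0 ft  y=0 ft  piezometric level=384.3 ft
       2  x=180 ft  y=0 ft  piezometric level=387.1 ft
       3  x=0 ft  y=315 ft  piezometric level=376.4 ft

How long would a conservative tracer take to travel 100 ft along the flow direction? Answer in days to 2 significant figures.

∂h/∂x = (387.1 − 384.3) / (180 − 0) = +0.01556
∂h/∂y = (376.4 − 384.3) / (315 − 0) = -0.02508
|∇h| = √(0.01556² + -0.02508²) = 0.02951
Seepage velocity v = K·i/n = 290.0 × 0.02951 / 0.32 = 26.74 ft/day.
t = 100 / 26.74 = 3.74 days.

3.7 days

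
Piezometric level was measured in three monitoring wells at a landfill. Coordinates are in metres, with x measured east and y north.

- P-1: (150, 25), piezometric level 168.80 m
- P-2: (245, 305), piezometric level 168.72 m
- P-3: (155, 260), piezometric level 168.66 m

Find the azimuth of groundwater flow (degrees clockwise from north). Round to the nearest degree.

Differences from P-1: to P-2 (Δx, Δy, Δh) = (95, 280, -0.08); to P-3 = (5, 235, -0.14).
Solve a·Δx + b·Δy = Δh: det = 95·235 − 5·280 = 20925.
∂h/∂x = [(-0.08)·235 − (-0.14)·280] / 20925 = +0.0009749
∂h/∂y = [95·(-0.14) − 5·(-0.08)] / 20925 = -0.0006165
Flow direction (−∇h) has components (-0.0009749 E, +0.0006165 N).
Azimuth = atan2(E, N) = atan2(-0.0009749, +0.0006165) = 302.3° ≈ 302°.

302°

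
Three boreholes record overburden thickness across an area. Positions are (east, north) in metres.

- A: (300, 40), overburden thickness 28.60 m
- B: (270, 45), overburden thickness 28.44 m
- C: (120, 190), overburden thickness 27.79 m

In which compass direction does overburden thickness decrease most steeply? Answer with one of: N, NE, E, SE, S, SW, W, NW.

W

Differences from A: to B (Δx, Δy, Δh) = (-30, 5, -0.16); to C = (-180, 150, -0.81).
Solve a·Δx + b·Δy = Δd: det = (-30)·150 − (-180)·5 = -3600.
∂d/∂x = [(-0.16)·150 − (-0.81)·5] / -3600 = +0.005542
∂d/∂y = [(-30)·(-0.81) − (-180)·(-0.16)] / -3600 = +0.001250
Steepest decrease is along −∇f = (-0.005542 E, -0.001250 N) → west.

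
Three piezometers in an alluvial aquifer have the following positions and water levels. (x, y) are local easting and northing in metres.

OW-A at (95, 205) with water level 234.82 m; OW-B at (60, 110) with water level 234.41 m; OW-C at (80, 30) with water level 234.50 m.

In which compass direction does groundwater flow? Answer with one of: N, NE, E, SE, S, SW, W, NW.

Taking OW-A as reference: OW-B−OW-A = (-35, -95, -0.41); OW-C−OW-A = (-15, -175, -0.32).
Determinant of the coordinate differences = (-35)·(-175) − (-15)·(-95) = 4700.
∂h/∂x = [(-0.41)·(-175) − (-0.32)·(-95)] / 4700 = +0.008798
∂h/∂y = [(-35)·(-0.32) − (-15)·(-0.41)] / 4700 = +0.001074
Flow = −∇h = (-0.008798 east, -0.001074 north), which points west.

W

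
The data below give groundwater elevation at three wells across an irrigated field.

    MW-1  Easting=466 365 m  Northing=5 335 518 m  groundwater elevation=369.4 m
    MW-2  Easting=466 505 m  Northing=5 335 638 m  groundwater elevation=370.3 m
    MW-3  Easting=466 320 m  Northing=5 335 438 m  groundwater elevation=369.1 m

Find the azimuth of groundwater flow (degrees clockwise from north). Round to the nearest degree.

Differences from MW-1: to MW-2 (Δx, Δy, Δh) = (140, 120, +0.9); to MW-3 = (-45, -80, -0.3).
Determinant of the coordinate differences = 140·(-80) − (-45)·120 = -5800.
∂h/∂x = [(+0.9)·(-80) − (-0.3)·120] / -5800 = +0.006207
∂h/∂y = [140·(-0.3) − (-45)·(+0.9)] / -5800 = +0.0002586
Flow direction (−∇h) has components (-0.006207 E, -0.0002586 N).
Azimuth = atan2(E, N) = atan2(-0.006207, -0.0002586) = 267.6° ≈ 268°.

268°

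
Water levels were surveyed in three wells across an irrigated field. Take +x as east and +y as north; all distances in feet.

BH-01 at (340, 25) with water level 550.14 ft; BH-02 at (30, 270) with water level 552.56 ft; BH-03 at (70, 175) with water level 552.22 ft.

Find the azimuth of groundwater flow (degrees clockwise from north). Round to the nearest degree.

093°

Three-point gradient (reference BH-01): Δ to BH-02 = (-310, 245, +2.42), Δ to BH-03 = (-270, 150, +2.08).
∂h/∂x = -0.007461, ∂h/∂y = +0.0004377 (det = 19650).
Flow direction (−∇h) has components (+0.007461 E, -0.0004377 N).
Azimuth = atan2(E, N) = atan2(+0.007461, -0.0004377) = 93.4° ≈ 093°.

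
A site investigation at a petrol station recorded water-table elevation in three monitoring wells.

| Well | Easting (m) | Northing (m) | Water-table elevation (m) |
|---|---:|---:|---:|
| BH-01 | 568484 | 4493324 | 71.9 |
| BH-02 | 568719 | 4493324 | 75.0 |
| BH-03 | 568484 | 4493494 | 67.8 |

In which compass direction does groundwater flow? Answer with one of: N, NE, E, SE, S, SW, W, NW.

NW

∂h/∂x = (75.0 − 71.9) / (568719 − 568484) = +0.01319
∂h/∂y = (67.8 − 71.9) / (4493494 − 4493324) = -0.02412
Flow = −∇h = (-0.01319 east, +0.02412 north), which points northwest.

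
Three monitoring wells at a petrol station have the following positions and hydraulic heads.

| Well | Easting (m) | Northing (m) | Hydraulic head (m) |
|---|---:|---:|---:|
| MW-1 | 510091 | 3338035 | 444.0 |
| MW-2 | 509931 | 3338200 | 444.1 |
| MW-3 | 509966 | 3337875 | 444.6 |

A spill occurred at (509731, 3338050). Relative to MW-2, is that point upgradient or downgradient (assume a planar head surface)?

With h = a·x + b·y + c and MW-1 as origin, the differences give:
  (-160)·a + 165·b = +0.1
  (-125)·a + (-160)·b = +0.6
Eliminate b (×(-160) and ×165, subtract): 46225·a = -115.00 → a = ∂h/∂x = -0.002488
Back-substitute: b = ∂h/∂y = -0.001806.
Head at (509731, 3338050) = 444.0 + (-0.002488)·(-360) + (-0.001806)·(15) = 444.87 m.
That is higher than the 444.1 m at MW-2, so the point is upgradient.

upgradient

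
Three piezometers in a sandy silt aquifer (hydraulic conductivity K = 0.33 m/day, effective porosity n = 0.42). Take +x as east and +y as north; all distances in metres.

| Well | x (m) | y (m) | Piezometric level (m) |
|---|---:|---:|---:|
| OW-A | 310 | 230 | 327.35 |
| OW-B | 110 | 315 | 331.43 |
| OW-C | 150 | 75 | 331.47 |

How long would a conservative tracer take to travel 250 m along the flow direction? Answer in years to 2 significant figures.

39 years

Taking OW-A as reference: OW-B−OW-A = (-200, 85, +4.08); OW-C−OW-A = (-160, -155, +4.12).
Solve a·Δx + b·Δy = Δh: det = (-200)·(-155) − (-160)·85 = 44600.
∂h/∂x = [(+4.08)·(-155) − (+4.12)·85] / 44600 = -0.02203
∂h/∂y = [(-200)·(+4.12) − (-160)·(+4.08)] / 44600 = -0.003839
|∇h| = √(-0.02203² + -0.003839²) = 0.02236
Seepage velocity v = K·i/n = 0.33 × 0.02236 / 0.42 = 0.01757 m/day.
t = 250 / 0.01757 = 1.423e+04 days = 39 years.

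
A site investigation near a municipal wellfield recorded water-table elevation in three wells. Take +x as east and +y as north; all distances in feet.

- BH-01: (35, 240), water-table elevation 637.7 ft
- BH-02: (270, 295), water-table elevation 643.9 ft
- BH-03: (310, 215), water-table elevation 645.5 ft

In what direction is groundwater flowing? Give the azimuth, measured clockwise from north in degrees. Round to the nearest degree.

282°

With h = a·x + b·y + c and BH-01 as origin, the differences give:
  235·a + 55·b = +6.2
  275·a + (-25)·b = +7.8
Eliminate b (×(-25) and ×55, subtract): -21000·a = -584.00 → a = ∂h/∂x = +0.02781
Back-substitute: b = ∂h/∂y = -0.006095.
Flow direction (−∇h) has components (-0.02781 E, +0.006095 N).
Azimuth = atan2(E, N) = atan2(-0.02781, +0.006095) = 282.4° ≈ 282°.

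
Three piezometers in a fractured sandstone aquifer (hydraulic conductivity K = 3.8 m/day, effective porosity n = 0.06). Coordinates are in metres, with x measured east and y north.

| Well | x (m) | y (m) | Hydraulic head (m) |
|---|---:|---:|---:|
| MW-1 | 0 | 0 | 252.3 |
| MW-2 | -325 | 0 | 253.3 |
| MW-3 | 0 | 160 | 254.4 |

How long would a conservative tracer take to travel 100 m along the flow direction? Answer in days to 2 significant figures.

120 days

∂h/∂x = (253.3 − 252.3) / (-325 − 0) = -0.003077
∂h/∂y = (254.4 − 252.3) / (160 − 0) = +0.01312
|∇h| = √(-0.003077² + 0.01312²) = 0.01348
Seepage velocity v = K·i/n = 3.8 × 0.01348 / 0.06 = 0.8537 m/day.
t = 100 / 0.8537 = 117.1 days.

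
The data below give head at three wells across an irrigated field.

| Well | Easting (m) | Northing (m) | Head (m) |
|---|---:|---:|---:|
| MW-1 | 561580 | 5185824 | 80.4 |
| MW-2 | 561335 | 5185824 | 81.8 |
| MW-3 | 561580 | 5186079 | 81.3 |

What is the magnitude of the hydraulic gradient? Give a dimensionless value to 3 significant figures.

0.00672

∂h/∂x = (81.8 − 80.4) / (561335 − 561580) = -0.005714
∂h/∂y = (81.3 − 80.4) / (5186079 − 5185824) = +0.003529
|∇h| = √(-0.005714² + 0.003529²) = 0.006716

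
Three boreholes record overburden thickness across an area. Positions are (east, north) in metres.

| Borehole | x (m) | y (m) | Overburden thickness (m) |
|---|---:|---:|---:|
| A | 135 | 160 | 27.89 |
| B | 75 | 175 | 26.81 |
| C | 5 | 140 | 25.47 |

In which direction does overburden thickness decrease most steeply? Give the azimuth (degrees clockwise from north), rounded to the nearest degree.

Taking A as reference: B−A = (-60, 15, -1.08); C−A = (-130, -20, -2.42).
Solve a·Δx + b·Δy = Δd: det = (-60)·(-20) − (-130)·15 = 3150.
∂d/∂x = [(-1.08)·(-20) − (-2.42)·15] / 3150 = +0.01838
∂d/∂y = [(-60)·(-2.42) − (-130)·(-1.08)] / 3150 = +0.001524
Steepest decrease is along −∇f: components (-0.01838 E, -0.001524 N).
Azimuth = atan2(-0.01838, -0.001524) = 265.3° ≈ 265°.

265°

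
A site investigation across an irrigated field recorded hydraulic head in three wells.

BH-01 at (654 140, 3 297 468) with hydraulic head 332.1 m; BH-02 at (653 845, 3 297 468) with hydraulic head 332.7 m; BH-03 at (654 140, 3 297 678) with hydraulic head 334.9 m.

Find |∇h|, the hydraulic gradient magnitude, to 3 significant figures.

0.0135

∂h/∂x = (332.7 − 332.1) / (653845 − 654140) = -0.002034
∂h/∂y = (334.9 − 332.1) / (3297678 − 3297468) = +0.01333
|∇h| = √(-0.002034² + 0.01333²) = 0.01348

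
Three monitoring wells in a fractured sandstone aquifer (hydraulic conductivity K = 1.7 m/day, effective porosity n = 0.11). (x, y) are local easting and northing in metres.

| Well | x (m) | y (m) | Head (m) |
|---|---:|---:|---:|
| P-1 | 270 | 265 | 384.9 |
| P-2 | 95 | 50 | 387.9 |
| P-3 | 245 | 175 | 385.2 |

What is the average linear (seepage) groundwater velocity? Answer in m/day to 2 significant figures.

With h = a·x + b·y + c and P-1 as origin, the differences give:
  (-175)·a + (-215)·b = +3.0
  (-25)·a + (-90)·b = +0.3
Eliminate b (×(-90) and ×(-215), subtract): 10375·a = -205.50 → a = ∂h/∂x = -0.01981
Back-substitute: b = ∂h/∂y = +0.002169.
|∇h| = √(-0.01981² + 0.002169²) = 0.01993
Seepage velocity v = K·i/n = 1.7 × 0.01993 / 0.11 = 0.308 m/day.

0.31 m/day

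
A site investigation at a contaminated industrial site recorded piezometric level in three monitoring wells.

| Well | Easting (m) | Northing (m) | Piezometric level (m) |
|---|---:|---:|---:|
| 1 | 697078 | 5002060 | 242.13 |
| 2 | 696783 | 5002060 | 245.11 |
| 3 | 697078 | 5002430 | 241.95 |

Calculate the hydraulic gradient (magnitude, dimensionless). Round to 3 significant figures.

0.0101

∂h/∂x = (245.11 − 242.13) / (696783 − 697078) = -0.01010
∂h/∂y = (241.95 − 242.13) / (5002430 − 5002060) = -0.0004865
|∇h| = √(-0.01010² + -0.0004865²) = 0.01011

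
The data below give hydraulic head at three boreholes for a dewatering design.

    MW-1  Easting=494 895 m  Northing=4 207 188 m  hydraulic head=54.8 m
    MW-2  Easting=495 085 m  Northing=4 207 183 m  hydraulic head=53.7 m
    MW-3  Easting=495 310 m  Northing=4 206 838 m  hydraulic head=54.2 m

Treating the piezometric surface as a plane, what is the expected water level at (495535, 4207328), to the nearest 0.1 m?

50.3 m

With h = a·x + b·y + c and MW-1 as origin, the differences give:
  190·a + (-5)·b = -1.1
  415·a + (-350)·b = -0.6
Eliminate b (×(-350) and ×(-5), subtract): -64425·a = 382.00 → a = ∂h/∂x = -0.005929
Back-substitute: b = ∂h/∂y = -0.005316.
h(495535, 4207328) = 54.8 + (-0.005929)·(640) + (-0.005316)·(140) = 54.8 -3.795 -0.744 = 50.261 m.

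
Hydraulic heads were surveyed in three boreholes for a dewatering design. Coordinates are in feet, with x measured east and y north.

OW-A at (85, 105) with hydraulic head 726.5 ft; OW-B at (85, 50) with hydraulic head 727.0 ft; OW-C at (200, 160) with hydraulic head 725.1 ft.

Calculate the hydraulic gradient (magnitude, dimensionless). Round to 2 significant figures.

0.012

Differences from OW-A: to OW-B (Δx, Δy, Δh) = (0, -55, +0.5); to OW-C = (115, 55, -1.4).
Solve a·Δx + b·Δy = Δh: det = 0·55 − 115·(-55) = 6325.
∂h/∂x = [(+0.5)·55 − (-1.4)·(-55)] / 6325 = -0.007826
∂h/∂y = [0·(-1.4) − 115·(+0.5)] / 6325 = -0.009091
|∇h| = √(-0.007826² + -0.009091²) = 0.012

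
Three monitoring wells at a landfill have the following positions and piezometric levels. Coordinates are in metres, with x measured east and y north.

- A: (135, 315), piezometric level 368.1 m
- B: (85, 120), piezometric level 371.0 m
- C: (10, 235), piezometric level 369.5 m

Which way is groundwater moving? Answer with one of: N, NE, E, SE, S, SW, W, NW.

N

Taking A as reference: B−A = (-50, -195, +2.9); C−A = (-125, -80, +1.4).
Solve a·Δx + b·Δy = Δh: det = (-50)·(-80) − (-125)·(-195) = -20375.
∂h/∂x = [(+2.9)·(-80) − (+1.4)·(-195)] / -20375 = -0.002012
∂h/∂y = [(-50)·(+1.4) − (-125)·(+2.9)] / -20375 = -0.01436
Flow = −∇h = (+0.002012 east, +0.01436 north), which points north.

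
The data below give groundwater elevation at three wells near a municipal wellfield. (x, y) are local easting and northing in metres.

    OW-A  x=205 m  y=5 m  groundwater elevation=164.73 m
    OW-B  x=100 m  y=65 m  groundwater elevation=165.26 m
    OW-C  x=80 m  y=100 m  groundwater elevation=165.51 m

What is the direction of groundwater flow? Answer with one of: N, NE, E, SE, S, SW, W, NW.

Three-point gradient (reference OW-A): Δ to OW-B = (-105, 60, +0.53), Δ to OW-C = (-125, 95, +0.78).
∂h/∂x = -0.001434, ∂h/∂y = +0.006323 (det = -2475).
Flow = −∇h = (+0.001434 east, -0.006323 north), which points south.

S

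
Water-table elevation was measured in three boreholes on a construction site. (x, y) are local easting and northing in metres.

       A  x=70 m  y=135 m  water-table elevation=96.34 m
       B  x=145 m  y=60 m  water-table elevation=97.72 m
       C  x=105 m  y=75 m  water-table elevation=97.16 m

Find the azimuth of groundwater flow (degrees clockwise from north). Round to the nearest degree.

Taking A as reference: B−A = (75, -75, +1.38); C−A = (35, -60, +0.82).
Determinant of the coordinate differences = 75·(-60) − 35·(-75) = -1875.
∂h/∂x = [(+1.38)·(-60) − (+0.82)·(-75)] / -1875 = +0.01136
∂h/∂y = [75·(+0.82) − 35·(+1.38)] / -1875 = -0.007040
Flow direction (−∇h) has components (-0.01136 E, +0.007040 N).
Azimuth = atan2(E, N) = atan2(-0.01136, +0.007040) = 301.8° ≈ 302°.

302°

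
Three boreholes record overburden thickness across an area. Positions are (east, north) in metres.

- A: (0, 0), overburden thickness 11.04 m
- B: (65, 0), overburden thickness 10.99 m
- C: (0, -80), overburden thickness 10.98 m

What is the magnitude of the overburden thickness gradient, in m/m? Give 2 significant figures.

0.0011 m/m

∂d/∂x = (10.99 − 11.04) / (65 − 0) = -0.0007692
∂d/∂y = (10.98 − 11.04) / (-80 − 0) = +0.0007500
|∇f| = √(-0.0007692² + 0.0007500²) = 0.001074 m/m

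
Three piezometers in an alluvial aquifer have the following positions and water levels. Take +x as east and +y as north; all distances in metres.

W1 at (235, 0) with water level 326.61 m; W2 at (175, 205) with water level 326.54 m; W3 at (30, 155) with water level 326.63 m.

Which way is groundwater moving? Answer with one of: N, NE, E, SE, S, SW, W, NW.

With h = a·x + b·y + c and W1 as origin, the differences give:
  (-60)·a + 205·b = -0.07
  (-205)·a + 155·b = +0.02
Eliminate b (×155 and ×205, subtract): 32725·a = -14.950 → a = ∂h/∂x = -0.0004568
Back-substitute: b = ∂h/∂y = -0.0004752.
Flow = −∇h = (+0.0004568 east, +0.0004752 north), which points northeast.

NE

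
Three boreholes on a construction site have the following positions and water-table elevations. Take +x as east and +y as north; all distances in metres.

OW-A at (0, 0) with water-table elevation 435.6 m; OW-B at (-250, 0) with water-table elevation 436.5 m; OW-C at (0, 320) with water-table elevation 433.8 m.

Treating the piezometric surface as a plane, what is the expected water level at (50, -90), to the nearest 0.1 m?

435.9 m

∂h/∂x = (436.5 − 435.6) / (-250 − 0) = -0.003600
∂h/∂y = (433.8 − 435.6) / (320 − 0) = -0.005625
h(50, -90) = 435.6 + (-0.003600)·(50) + (-0.005625)·(-90) = 435.6 -0.180 +0.506 = 435.926 m.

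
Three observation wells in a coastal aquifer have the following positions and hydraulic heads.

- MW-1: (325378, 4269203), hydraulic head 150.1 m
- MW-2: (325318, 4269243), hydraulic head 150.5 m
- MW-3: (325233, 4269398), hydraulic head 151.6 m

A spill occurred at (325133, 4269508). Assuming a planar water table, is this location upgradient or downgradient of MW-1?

Differences from MW-1: to MW-2 (Δx, Δy, Δh) = (-60, 40, +0.4); to MW-3 = (-145, 195, +1.5).
Solve a·Δx + b·Δy = Δh: det = (-60)·195 − (-145)·40 = -5900.
∂h/∂x = [(+0.4)·195 − (+1.5)·40] / -5900 = -0.003051
∂h/∂y = [(-60)·(+1.5) − (-145)·(+0.4)] / -5900 = +0.005424
Head at (325133, 4269508) = 150.1 + (-0.003051)·(-245) + (+0.005424)·(305) = 152.50 m.
That is higher than the 150.1 m at MW-1, so the point is upgradient.

upgradient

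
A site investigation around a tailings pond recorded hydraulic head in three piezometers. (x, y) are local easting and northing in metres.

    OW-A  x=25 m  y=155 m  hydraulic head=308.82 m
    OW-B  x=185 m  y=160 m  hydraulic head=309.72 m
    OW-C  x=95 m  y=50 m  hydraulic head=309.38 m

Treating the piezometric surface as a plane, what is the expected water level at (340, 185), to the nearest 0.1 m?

With h = a·x + b·y + c and OW-A as origin, the differences give:
  160·a + 5·b = +0.90
  70·a + (-105)·b = +0.56
Eliminate b (×(-105) and ×5, subtract): -17150·a = -97.300 → a = ∂h/∂x = +0.005673
Back-substitute: b = ∂h/∂y = -0.001551.
h(340, 185) = 308.82 + (+0.005673)·(315) + (-0.001551)·(30) = 308.82 +1.787 -0.047 = 310.561 m.

310.6 m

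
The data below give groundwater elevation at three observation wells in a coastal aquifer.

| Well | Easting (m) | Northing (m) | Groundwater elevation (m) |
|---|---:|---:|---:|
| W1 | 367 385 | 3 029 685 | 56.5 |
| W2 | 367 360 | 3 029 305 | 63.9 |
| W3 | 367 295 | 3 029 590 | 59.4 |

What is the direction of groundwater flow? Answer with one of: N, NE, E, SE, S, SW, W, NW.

NE

Differences from W1: to W2 (Δx, Δy, Δh) = (-25, -380, +7.4); to W3 = (-90, -95, +2.9).
Solve a·Δx + b·Δy = Δh: det = (-25)·(-95) − (-90)·(-380) = -31825.
∂h/∂x = [(+7.4)·(-95) − (+2.9)·(-380)] / -31825 = -0.01254
∂h/∂y = [(-25)·(+2.9) − (-90)·(+7.4)] / -31825 = -0.01865
Flow = −∇h = (+0.01254 east, +0.01865 north), which points northeast.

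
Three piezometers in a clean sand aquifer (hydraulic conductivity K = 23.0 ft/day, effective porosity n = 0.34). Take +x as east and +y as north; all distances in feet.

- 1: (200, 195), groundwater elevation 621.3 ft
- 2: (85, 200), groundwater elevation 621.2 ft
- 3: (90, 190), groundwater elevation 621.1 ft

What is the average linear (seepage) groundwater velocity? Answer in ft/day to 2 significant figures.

0.73 ft/day

With h = a·x + b·y + c and 1 as origin, the differences give:
  (-115)·a + 5·b = -0.1
  (-110)·a + (-5)·b = -0.2
Eliminate b (×(-5) and ×5, subtract): 1125·a = 1.50 → a = ∂h/∂x = +0.001333
Back-substitute: b = ∂h/∂y = +0.01067.
|∇h| = √(0.001333² + 0.01067²) = 0.01075
Seepage velocity v = K·i/n = 23.0 × 0.01075 / 0.34 = 0.7272 ft/day.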